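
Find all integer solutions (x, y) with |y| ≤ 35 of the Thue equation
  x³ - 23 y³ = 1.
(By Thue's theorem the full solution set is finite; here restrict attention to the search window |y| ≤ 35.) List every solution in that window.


The equation is x³ - 23y³ = 1. For fixed y, x³ = 23·y³ + 1, so a solution requires the RHS to be a perfect cube.
Strategy: iterate y from -35 to 35, compute RHS = 23·y³ + 1, and check whether it is a (positive or negative) perfect cube.
Check small values of y:
  y = 0: RHS = 1 = (1)³ ⇒ x = 1 works.
  y = 1: RHS = 24 is not a perfect cube.
  y = -1: RHS = -22 is not a perfect cube.
  y = 2: RHS = 185 is not a perfect cube.
  y = -2: RHS = -183 is not a perfect cube.
  y = 3: RHS = 622 is not a perfect cube.
  y = -3: RHS = -620 is not a perfect cube.
Continuing the search up to |y| = 35 finds no further solutions beyond those listed.
Collected solutions: (1, 0).

Solutions (with |y| ≤ 35): (1, 0).


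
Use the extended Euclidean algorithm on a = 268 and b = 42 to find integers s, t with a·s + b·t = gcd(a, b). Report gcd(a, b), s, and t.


Euclidean algorithm on (268, 42) — divide until remainder is 0:
  268 = 6 · 42 + 16
  42 = 2 · 16 + 10
  16 = 1 · 10 + 6
  10 = 1 · 6 + 4
  6 = 1 · 4 + 2
  4 = 2 · 2 + 0
gcd(268, 42) = 2.
Track Bezout coefficients alongside the remainders: start with r₀ = 268 = a·1 + b·0 (s = 1, t = 0) and r₁ = 42 = a·0 + b·1 (s = 0, t = 1); each new remainder r_{k+1} = r_{k-1} − q_k·r_k inherits s_{k+1} = s_{k-1} − q_k·s_k, t_{k+1} = t_{k-1} − q_k·t_k, so r_k = a·s_k + b·t_k at every step:
  q = 6: r = 16, s = 1 − 6·0 = 1, t = 0 − 6·1 = -6  (check: 268·1 + 42·(-6) = 16)
  q = 2: r = 10, s = 0 − 2·1 = -2, t = 1 − 2·(-6) = 13  (check: 268·(-2) + 42·13 = 10)
  q = 1: r = 6, s = 1 − 1·(-2) = 3, t = -6 − 1·13 = -19  (check: 268·3 + 42·(-19) = 6)
  q = 1: r = 4, s = -2 − 1·3 = -5, t = 13 − 1·(-19) = 32  (check: 268·(-5) + 42·32 = 4)
  q = 1: r = 2, s = 3 − 1·(-5) = 8, t = -19 − 1·32 = -51  (check: 268·8 + 42·(-51) = 2)
The row with r = 2 (the gcd) gives the Bezout coefficients s = 8, t = -51.
Result: 268 · (8) + 42 · (-51) = 2.

gcd(268, 42) = 2; s = 8, t = -51 (check: 268·8 + 42·(-51) = 2).


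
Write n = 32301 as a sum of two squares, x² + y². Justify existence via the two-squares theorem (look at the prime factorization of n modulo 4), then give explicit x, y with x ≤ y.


Step 1: Factor n = 32301 = 3^2 · 37 · 97.
Step 2: Check the mod-4 condition on each prime factor: 3 ≡ 3 (mod 4), exponent 2 (must be even); 37 ≡ 1 (mod 4), exponent 1; 97 ≡ 1 (mod 4), exponent 1.
All primes ≡ 3 (mod 4) appear to even exponent (or don't appear), so by the two-squares theorem n IS expressible as a sum of two squares.
Step 3: Build a representation. Group n = k² · m with k = 3 and m = 37 · 97 = 3589 (a product of primes ≡ 1 (mod 4)); a representation of m scales to one of n via (k·x)² + (k·y)² = k²(x² + y²). Each prime p ≡ 1 (mod 4) is itself a sum of two squares; find a² by testing p − a² for a perfect square:
  37: 37 − 1² = 36 = 6² ⇒ 37 = 1² + 6².
  97: 97 − 1² = 96, 97 − 2² = 93, 97 − 3² = 88, 97 − 4² = 81 = 9² ⇒ 97 = 4² + 9².
  Combine using the Brahmagupta–Fibonacci identity (a² + b²)(c² + d²) = (ac − bd)² + (ad + bc)² = (ac + bd)² + (ad − bc)²:
  37 · 97 = 3589: from (1² + 6²)(4² + 9²), take (1·4 − 6·9, 1·9 + 6·4) = (4 − 54, 9 + 24) = (-50, 33); dropping signs (only squares matter) gives (50, 33); check 50² + 33² = 2500 + 1089 = 3589 ✓.
  Scale by k = 3: (3·50, 3·33) = (150, 99).
Step 4: Order so x ≤ y and verify: 99² + 150² = 9801 + 22500 = 32301 = n. ✓

n = 32301 = 99² + 150² (one valid representation with x ≤ y).


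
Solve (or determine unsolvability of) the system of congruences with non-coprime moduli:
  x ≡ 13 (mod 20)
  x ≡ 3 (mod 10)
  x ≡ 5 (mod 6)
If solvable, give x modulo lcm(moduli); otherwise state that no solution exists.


Moduli 20, 10, 6 are not pairwise coprime, so CRT works modulo lcm(m_i) when all pairwise compatibility conditions hold.
Pairwise compatibility: gcd(m_i, m_j) must divide a_i - a_j for every pair.
Merge one congruence at a time:
  Start: x ≡ 13 (mod 20).
  Combine with x ≡ 3 (mod 10): gcd(20, 10) = 10; 3 - 13 = -10, which IS divisible by 10, so compatible.
    Write x = 13 + 20·t and substitute into x ≡ 3 (mod 10): 20·t ≡ 3 − 13 = -10 (mod 10).
    Divide the congruence (and modulus) by g = 10: 2·t ≡ -1 (mod 1).
    Modulo 1 every t works; take t = 0.
    Then x = 13 + 20·0 = 13, valid modulo lcm(20, 10) = 20: x ≡ 13 (mod 20).
  Combine with x ≡ 5 (mod 6): gcd(20, 6) = 2; 5 - 13 = -8, which IS divisible by 2, so compatible.
    Write x = 13 + 20·t and substitute into x ≡ 5 (mod 6): 20·t ≡ 5 − 13 = -8 (mod 6).
    Divide the congruence (and modulus) by g = 2: 10·t ≡ -4 (mod 3).
    Reduce coefficients mod 3: 1·t ≡ 2 (mod 3).
    So t ≡ 2 (mod 3).
    Then x = 13 + 20·2 = 53, valid modulo lcm(20, 6) = 60: x ≡ 53 (mod 60).
Verify: 53 mod 20 = 13, 53 mod 10 = 3, 53 mod 6 = 5.

x ≡ 53 (mod 60).


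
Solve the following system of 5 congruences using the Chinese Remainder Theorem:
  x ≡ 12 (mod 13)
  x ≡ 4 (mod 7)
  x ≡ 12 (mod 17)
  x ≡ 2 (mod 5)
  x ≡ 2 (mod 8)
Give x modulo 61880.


Product of moduli M = 13 · 7 · 17 · 5 · 8 = 61880.
Merge one congruence at a time:
  Start: x ≡ 12 (mod 13).
  Combine with x ≡ 4 (mod 7); new modulus lcm = 91.
    Write x = 12 + 13·t and substitute into x ≡ 4 (mod 7): 13·t ≡ 4 − 12 = -8 (mod 7).
    Reduce coefficients mod 7: 6·t ≡ 6 (mod 7).
    The inverse of 6 mod 7 is 6 (since 6·6 = 36 = 5·7 + 1), so t ≡ 6·6 = 36 ≡ 1 (mod 7).
    Then x = 12 + 13·1 = 25, valid modulo lcm(13, 7) = 91: x ≡ 25 (mod 91).
  Combine with x ≡ 12 (mod 17); new modulus lcm = 1547.
    Write x = 25 + 91·t and substitute into x ≡ 12 (mod 17): 91·t ≡ 12 − 25 = -13 (mod 17).
    Reduce coefficients mod 17: 6·t ≡ 4 (mod 17).
    The inverse of 6 mod 17 is 3 (since 6·3 = 18 = 1·17 + 1), so t ≡ 3·4 = 12 ≡ 12 (mod 17).
    Then x = 25 + 91·12 = 1117, valid modulo lcm(91, 17) = 1547: x ≡ 1117 (mod 1547).
  Combine with x ≡ 2 (mod 5); new modulus lcm = 7735.
    Write x = 1117 + 1547·t and substitute into x ≡ 2 (mod 5): 1547·t ≡ 2 − 1117 = -1115 (mod 5).
    Reduce coefficients mod 5: 2·t ≡ 0 (mod 5).
    The inverse of 2 mod 5 is 3 (since 2·3 = 6 = 1·5 + 1), so t ≡ 3·0 = 0 ≡ 0 (mod 5).
    Then x = 1117 + 1547·0 = 1117, valid modulo lcm(1547, 5) = 7735: x ≡ 1117 (mod 7735).
  Combine with x ≡ 2 (mod 8); new modulus lcm = 61880.
    Write x = 1117 + 7735·t and substitute into x ≡ 2 (mod 8): 7735·t ≡ 2 − 1117 = -1115 (mod 8).
    Reduce coefficients mod 8: 7·t ≡ 5 (mod 8).
    The inverse of 7 mod 8 is 7 (since 7·7 = 49 = 6·8 + 1), so t ≡ 7·5 = 35 ≡ 3 (mod 8).
    Then x = 1117 + 7735·3 = 24322, valid modulo lcm(7735, 8) = 61880: x ≡ 24322 (mod 61880).
Verify against each original: 24322 mod 13 = 12, 24322 mod 7 = 4, 24322 mod 17 = 12, 24322 mod 5 = 2, 24322 mod 8 = 2.

x ≡ 24322 (mod 61880).


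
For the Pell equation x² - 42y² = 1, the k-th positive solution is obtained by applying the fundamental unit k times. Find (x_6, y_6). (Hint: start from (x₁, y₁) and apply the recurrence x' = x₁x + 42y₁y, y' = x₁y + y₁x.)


Step 1: Find the fundamental solution (x₁, y₁) of x² - 42y² = 1.
  Expand √42 as a continued fraction. a₀ = ⌊√42⌋ = 6; iterate m_{k+1} = d_k·a_k − m_k, d_{k+1} = (42 − m_{k+1}²)/d_k, a_{k+1} = ⌊(a₀ + m_{k+1})/d_{k+1}⌋ (starting m₀ = 0, d₀ = 1), with convergents p_k = a_k·p_{k-1} + p_{k-2}, q_k = a_k·q_{k-1} + q_{k-2} (p₋₁ = 1, q₋₁ = 0):
  k = 0: a₀ = 6; p₀/q₀ = 6/1; p₀² − 42·q₀² = 36 − 42 = -6.
  k = 1: m = 6, d = 6, a = ⌊(6 + 6)/6⌋ = 2; p/q = (2·6 + 1)/(2·1 + 0) = 13/2; p² − 42·q² = 169 − 168 = 1.
  The first convergent with p² − 42·q² = 1 gives the fundamental solution (x₁, y₁) = (13, 2).
Step 2: Apply the recurrence (x_{n+1}, y_{n+1}) = (x₁x_n + 42y₁y_n, x₁y_n + y₁x_n) repeatedly.
  From (x_1, y_1) = (13, 2): x_2 = 13·13 + 42·2·2 = 337; y_2 = 13·2 + 2·13 = 52.
  From (x_2, y_2) = (337, 52): x_3 = 13·337 + 42·2·52 = 8749; y_3 = 13·52 + 2·337 = 1350.
  From (x_3, y_3) = (8749, 1350): x_4 = 13·8749 + 42·2·1350 = 227137; y_4 = 13·1350 + 2·8749 = 35048.
  From (x_4, y_4) = (227137, 35048): x_5 = 13·227137 + 42·2·35048 = 5896813; y_5 = 13·35048 + 2·227137 = 909898.
  From (x_5, y_5) = (5896813, 909898): x_6 = 13·5896813 + 42·2·909898 = 153090001; y_6 = 13·909898 + 2·5896813 = 23622300.
Step 3: Verify x_6² - 42·y_6² = 23436548406180001 - 23436548406180000 = 1 (should be 1). ✓

(x_1, y_1) = (13, 2); (x_6, y_6) = (153090001, 23622300).


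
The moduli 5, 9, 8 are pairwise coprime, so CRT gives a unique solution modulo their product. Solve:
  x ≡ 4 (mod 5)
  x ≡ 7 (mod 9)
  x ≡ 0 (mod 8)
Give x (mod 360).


Moduli 5, 9, 8 are pairwise coprime; by CRT there is a unique solution modulo M = 5 · 9 · 8 = 360.
Solve pairwise, accumulating the modulus:
  Start with x ≡ 4 (mod 5).
  Combine with x ≡ 7 (mod 9): since gcd(5, 9) = 1, we get a unique residue mod 45.
    Write x = 4 + 5·t and substitute into x ≡ 7 (mod 9): 5·t ≡ 7 − 4 = 3 (mod 9).
    The inverse of 5 mod 9 is 2 (since 5·2 = 10 = 1·9 + 1), so t ≡ 2·3 = 6 ≡ 6 (mod 9).
    Then x = 4 + 5·6 = 34, valid modulo lcm(5, 9) = 45: x ≡ 34 (mod 45).
  Combine with x ≡ 0 (mod 8): since gcd(45, 8) = 1, we get a unique residue mod 360.
    Write x = 34 + 45·t and substitute into x ≡ 0 (mod 8): 45·t ≡ 0 − 34 = -34 (mod 8).
    Reduce coefficients mod 8: 5·t ≡ 6 (mod 8).
    The inverse of 5 mod 8 is 5 (since 5·5 = 25 = 3·8 + 1), so t ≡ 5·6 = 30 ≡ 6 (mod 8).
    Then x = 34 + 45·6 = 304, valid modulo lcm(45, 8) = 360: x ≡ 304 (mod 360).
Verify: 304 mod 5 = 4 ✓, 304 mod 9 = 7 ✓, 304 mod 8 = 0 ✓.

x ≡ 304 (mod 360).


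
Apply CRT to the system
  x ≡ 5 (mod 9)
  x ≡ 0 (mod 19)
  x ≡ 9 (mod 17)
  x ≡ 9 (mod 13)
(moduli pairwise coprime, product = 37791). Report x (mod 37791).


Product of moduli M = 9 · 19 · 17 · 13 = 37791.
Merge one congruence at a time:
  Start: x ≡ 5 (mod 9).
  Combine with x ≡ 0 (mod 19); new modulus lcm = 171.
    Write x = 5 + 9·t and substitute into x ≡ 0 (mod 19): 9·t ≡ 0 − 5 = -5 (mod 19).
    Reduce coefficients mod 19: 9·t ≡ 14 (mod 19).
    The inverse of 9 mod 19 is 17 (since 9·17 = 153 = 8·19 + 1), so t ≡ 17·14 = 238 ≡ 10 (mod 19).
    Then x = 5 + 9·10 = 95, valid modulo lcm(9, 19) = 171: x ≡ 95 (mod 171).
  Combine with x ≡ 9 (mod 17); new modulus lcm = 2907.
    Write x = 95 + 171·t and substitute into x ≡ 9 (mod 17): 171·t ≡ 9 − 95 = -86 (mod 17).
    Reduce coefficients mod 17: 1·t ≡ 16 (mod 17).
    So t ≡ 16 (mod 17).
    Then x = 95 + 171·16 = 2831, valid modulo lcm(171, 17) = 2907: x ≡ 2831 (mod 2907).
  Combine with x ≡ 9 (mod 13); new modulus lcm = 37791.
    Write x = 2831 + 2907·t and substitute into x ≡ 9 (mod 13): 2907·t ≡ 9 − 2831 = -2822 (mod 13).
    Reduce coefficients mod 13: 8·t ≡ 12 (mod 13).
    The inverse of 8 mod 13 is 5 (since 8·5 = 40 = 3·13 + 1), so t ≡ 5·12 = 60 ≡ 8 (mod 13).
    Then x = 2831 + 2907·8 = 26087, valid modulo lcm(2907, 13) = 37791: x ≡ 26087 (mod 37791).
Verify against each original: 26087 mod 9 = 5, 26087 mod 19 = 0, 26087 mod 17 = 9, 26087 mod 13 = 9.

x ≡ 26087 (mod 37791).


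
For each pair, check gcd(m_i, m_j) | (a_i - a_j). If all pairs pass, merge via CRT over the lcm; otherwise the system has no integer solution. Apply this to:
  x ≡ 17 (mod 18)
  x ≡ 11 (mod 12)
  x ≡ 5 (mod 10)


Moduli 18, 12, 10 are not pairwise coprime, so CRT works modulo lcm(m_i) when all pairwise compatibility conditions hold.
Pairwise compatibility: gcd(m_i, m_j) must divide a_i - a_j for every pair.
Merge one congruence at a time:
  Start: x ≡ 17 (mod 18).
  Combine with x ≡ 11 (mod 12): gcd(18, 12) = 6; 11 - 17 = -6, which IS divisible by 6, so compatible.
    Write x = 17 + 18·t and substitute into x ≡ 11 (mod 12): 18·t ≡ 11 − 17 = -6 (mod 12).
    Divide the congruence (and modulus) by g = 6: 3·t ≡ -1 (mod 2).
    Reduce coefficients mod 2: 1·t ≡ 1 (mod 2).
    So t ≡ 1 (mod 2).
    Then x = 17 + 18·1 = 35, valid modulo lcm(18, 12) = 36: x ≡ 35 (mod 36).
  Combine with x ≡ 5 (mod 10): gcd(36, 10) = 2; 5 - 35 = -30, which IS divisible by 2, so compatible.
    Write x = 35 + 36·t and substitute into x ≡ 5 (mod 10): 36·t ≡ 5 − 35 = -30 (mod 10).
    Divide the congruence (and modulus) by g = 2: 18·t ≡ -15 (mod 5).
    Reduce coefficients mod 5: 3·t ≡ 0 (mod 5).
    The inverse of 3 mod 5 is 2 (since 3·2 = 6 = 1·5 + 1), so t ≡ 2·0 = 0 ≡ 0 (mod 5).
    Then x = 35 + 36·0 = 35, valid modulo lcm(36, 10) = 180: x ≡ 35 (mod 180).
Verify: 35 mod 18 = 17, 35 mod 12 = 11, 35 mod 10 = 5.

x ≡ 35 (mod 180).


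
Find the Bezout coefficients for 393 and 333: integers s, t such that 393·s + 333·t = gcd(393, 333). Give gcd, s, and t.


Euclidean algorithm on (393, 333) — divide until remainder is 0:
  393 = 1 · 333 + 60
  333 = 5 · 60 + 33
  60 = 1 · 33 + 27
  33 = 1 · 27 + 6
  27 = 4 · 6 + 3
  6 = 2 · 3 + 0
gcd(393, 333) = 3.
Track Bezout coefficients alongside the remainders: start with r₀ = 393 = a·1 + b·0 (s = 1, t = 0) and r₁ = 333 = a·0 + b·1 (s = 0, t = 1); each new remainder r_{k+1} = r_{k-1} − q_k·r_k inherits s_{k+1} = s_{k-1} − q_k·s_k, t_{k+1} = t_{k-1} − q_k·t_k, so r_k = a·s_k + b·t_k at every step:
  q = 1: r = 60, s = 1 − 1·0 = 1, t = 0 − 1·1 = -1  (check: 393·1 + 333·(-1) = 60)
  q = 5: r = 33, s = 0 − 5·1 = -5, t = 1 − 5·(-1) = 6  (check: 393·(-5) + 333·6 = 33)
  q = 1: r = 27, s = 1 − 1·(-5) = 6, t = -1 − 1·6 = -7  (check: 393·6 + 333·(-7) = 27)
  q = 1: r = 6, s = -5 − 1·6 = -11, t = 6 − 1·(-7) = 13  (check: 393·(-11) + 333·13 = 6)
  q = 4: r = 3, s = 6 − 4·(-11) = 50, t = -7 − 4·13 = -59  (check: 393·50 + 333·(-59) = 3)
The row with r = 3 (the gcd) gives the Bezout coefficients s = 50, t = -59.
Result: 393 · (50) + 333 · (-59) = 3.

gcd(393, 333) = 3; s = 50, t = -59 (check: 393·50 + 333·(-59) = 3).


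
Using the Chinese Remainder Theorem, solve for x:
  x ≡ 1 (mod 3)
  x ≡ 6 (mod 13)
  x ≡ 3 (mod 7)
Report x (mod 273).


Moduli 3, 13, 7 are pairwise coprime; by CRT there is a unique solution modulo M = 3 · 13 · 7 = 273.
Solve pairwise, accumulating the modulus:
  Start with x ≡ 1 (mod 3).
  Combine with x ≡ 6 (mod 13): since gcd(3, 13) = 1, we get a unique residue mod 39.
    Write x = 1 + 3·t and substitute into x ≡ 6 (mod 13): 3·t ≡ 6 − 1 = 5 (mod 13).
    The inverse of 3 mod 13 is 9 (since 3·9 = 27 = 2·13 + 1), so t ≡ 9·5 = 45 ≡ 6 (mod 13).
    Then x = 1 + 3·6 = 19, valid modulo lcm(3, 13) = 39: x ≡ 19 (mod 39).
  Combine with x ≡ 3 (mod 7): since gcd(39, 7) = 1, we get a unique residue mod 273.
    Write x = 19 + 39·t and substitute into x ≡ 3 (mod 7): 39·t ≡ 3 − 19 = -16 (mod 7).
    Reduce coefficients mod 7: 4·t ≡ 5 (mod 7).
    The inverse of 4 mod 7 is 2 (since 4·2 = 8 = 1·7 + 1), so t ≡ 2·5 = 10 ≡ 3 (mod 7).
    Then x = 19 + 39·3 = 136, valid modulo lcm(39, 7) = 273: x ≡ 136 (mod 273).
Verify: 136 mod 3 = 1 ✓, 136 mod 13 = 6 ✓, 136 mod 7 = 3 ✓.

x ≡ 136 (mod 273).


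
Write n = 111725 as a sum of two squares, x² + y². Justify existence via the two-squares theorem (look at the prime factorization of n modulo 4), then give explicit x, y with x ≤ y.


Step 1: Factor n = 111725 = 5^2 · 41 · 109.
Step 2: Check the mod-4 condition on each prime factor: 5 ≡ 1 (mod 4), exponent 2; 41 ≡ 1 (mod 4), exponent 1; 109 ≡ 1 (mod 4), exponent 1.
All primes ≡ 3 (mod 4) appear to even exponent (or don't appear), so by the two-squares theorem n IS expressible as a sum of two squares.
Step 3: Build a representation. Group n = k² · m with k = 5 and m = 41 · 109 = 4469 (a product of primes ≡ 1 (mod 4)); a representation of m scales to one of n via (k·x)² + (k·y)² = k²(x² + y²). Each prime p ≡ 1 (mod 4) is itself a sum of two squares; find a² by testing p − a² for a perfect square:
  41: 41 − 1² = 40, 41 − 2² = 37, 41 − 3² = 32, 41 − 4² = 25 = 5² ⇒ 41 = 4² + 5².
  109: 109 − 1² = 108, 109 − 2² = 105, 109 − 3² = 100 = 10² ⇒ 109 = 3² + 10².
  Combine using the Brahmagupta–Fibonacci identity (a² + b²)(c² + d²) = (ac − bd)² + (ad + bc)² = (ac + bd)² + (ad − bc)²:
  41 · 109 = 4469: from (4² + 5²)(3² + 10²), take (4·3 − 5·10, 4·10 + 5·3) = (12 − 50, 40 + 15) = (-38, 55); dropping signs (only squares matter) gives (38, 55); check 38² + 55² = 1444 + 3025 = 4469 ✓.
  Scale by k = 5: (5·38, 5·55) = (190, 275).
Step 4: Order so x ≤ y and verify: 190² + 275² = 36100 + 75625 = 111725 = n. ✓

n = 111725 = 190² + 275² (one valid representation with x ≤ y).


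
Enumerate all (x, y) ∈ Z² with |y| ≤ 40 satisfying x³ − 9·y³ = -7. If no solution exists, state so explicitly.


The equation is x³ - 9y³ = -7. For fixed y, x³ = 9·y³ − 7, so a solution requires the RHS to be a perfect cube.
Strategy: iterate y from -40 to 40, compute RHS = 9·y³ − 7, and check whether it is a (positive or negative) perfect cube.
Check small values of y:
  y = 0: RHS = -7 is not a perfect cube.
  y = 1: RHS = 2 is not a perfect cube.
  y = -1: RHS = -16 is not a perfect cube.
  y = 2: RHS = 65 is not a perfect cube.
  y = -2: RHS = -79 is not a perfect cube.
  y = 3: RHS = 236 is not a perfect cube.
  y = -3: RHS = -250 is not a perfect cube.
Continuing the search up to |y| = 40 finds no solutions either.
No (x, y) in the scanned range satisfies the equation.

No integer solutions with |y| ≤ 40.


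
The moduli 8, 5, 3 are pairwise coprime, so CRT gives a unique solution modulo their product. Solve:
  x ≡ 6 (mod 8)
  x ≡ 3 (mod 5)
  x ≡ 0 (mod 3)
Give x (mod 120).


Moduli 8, 5, 3 are pairwise coprime; by CRT there is a unique solution modulo M = 8 · 5 · 3 = 120.
Solve pairwise, accumulating the modulus:
  Start with x ≡ 6 (mod 8).
  Combine with x ≡ 3 (mod 5): since gcd(8, 5) = 1, we get a unique residue mod 40.
    Write x = 6 + 8·t and substitute into x ≡ 3 (mod 5): 8·t ≡ 3 − 6 = -3 (mod 5).
    Reduce coefficients mod 5: 3·t ≡ 2 (mod 5).
    The inverse of 3 mod 5 is 2 (since 3·2 = 6 = 1·5 + 1), so t ≡ 2·2 = 4 ≡ 4 (mod 5).
    Then x = 6 + 8·4 = 38, valid modulo lcm(8, 5) = 40: x ≡ 38 (mod 40).
  Combine with x ≡ 0 (mod 3): since gcd(40, 3) = 1, we get a unique residue mod 120.
    Write x = 38 + 40·t and substitute into x ≡ 0 (mod 3): 40·t ≡ 0 − 38 = -38 (mod 3).
    Reduce coefficients mod 3: 1·t ≡ 1 (mod 3).
    So t ≡ 1 (mod 3).
    Then x = 38 + 40·1 = 78, valid modulo lcm(40, 3) = 120: x ≡ 78 (mod 120).
Verify: 78 mod 8 = 6 ✓, 78 mod 5 = 3 ✓, 78 mod 3 = 0 ✓.

x ≡ 78 (mod 120).


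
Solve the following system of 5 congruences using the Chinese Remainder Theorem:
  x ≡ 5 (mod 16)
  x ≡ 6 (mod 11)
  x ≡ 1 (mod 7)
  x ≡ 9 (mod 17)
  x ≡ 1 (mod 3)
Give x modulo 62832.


Product of moduli M = 16 · 11 · 7 · 17 · 3 = 62832.
Merge one congruence at a time:
  Start: x ≡ 5 (mod 16).
  Combine with x ≡ 6 (mod 11); new modulus lcm = 176.
    Write x = 5 + 16·t and substitute into x ≡ 6 (mod 11): 16·t ≡ 6 − 5 = 1 (mod 11).
    Reduce coefficients mod 11: 5·t ≡ 1 (mod 11).
    The inverse of 5 mod 11 is 9 (since 5·9 = 45 = 4·11 + 1), so t ≡ 9·1 = 9 ≡ 9 (mod 11).
    Then x = 5 + 16·9 = 149, valid modulo lcm(16, 11) = 176: x ≡ 149 (mod 176).
  Combine with x ≡ 1 (mod 7); new modulus lcm = 1232.
    Write x = 149 + 176·t and substitute into x ≡ 1 (mod 7): 176·t ≡ 1 − 149 = -148 (mod 7).
    Reduce coefficients mod 7: 1·t ≡ 6 (mod 7).
    So t ≡ 6 (mod 7).
    Then x = 149 + 176·6 = 1205, valid modulo lcm(176, 7) = 1232: x ≡ 1205 (mod 1232).
  Combine with x ≡ 9 (mod 17); new modulus lcm = 20944.
    Write x = 1205 + 1232·t and substitute into x ≡ 9 (mod 17): 1232·t ≡ 9 − 1205 = -1196 (mod 17).
    Reduce coefficients mod 17: 8·t ≡ 11 (mod 17).
    The inverse of 8 mod 17 is 15 (since 8·15 = 120 = 7·17 + 1), so t ≡ 15·11 = 165 ≡ 12 (mod 17).
    Then x = 1205 + 1232·12 = 15989, valid modulo lcm(1232, 17) = 20944: x ≡ 15989 (mod 20944).
  Combine with x ≡ 1 (mod 3); new modulus lcm = 62832.
    Write x = 15989 + 20944·t and substitute into x ≡ 1 (mod 3): 20944·t ≡ 1 − 15989 = -15988 (mod 3).
    Reduce coefficients mod 3: 1·t ≡ 2 (mod 3).
    So t ≡ 2 (mod 3).
    Then x = 15989 + 20944·2 = 57877, valid modulo lcm(20944, 3) = 62832: x ≡ 57877 (mod 62832).
Verify against each original: 57877 mod 16 = 5, 57877 mod 11 = 6, 57877 mod 7 = 1, 57877 mod 17 = 9, 57877 mod 3 = 1.

x ≡ 57877 (mod 62832).


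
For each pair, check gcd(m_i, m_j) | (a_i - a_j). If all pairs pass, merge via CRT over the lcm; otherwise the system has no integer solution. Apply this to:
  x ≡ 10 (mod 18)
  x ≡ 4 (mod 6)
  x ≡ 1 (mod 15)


Moduli 18, 6, 15 are not pairwise coprime, so CRT works modulo lcm(m_i) when all pairwise compatibility conditions hold.
Pairwise compatibility: gcd(m_i, m_j) must divide a_i - a_j for every pair.
Merge one congruence at a time:
  Start: x ≡ 10 (mod 18).
  Combine with x ≡ 4 (mod 6): gcd(18, 6) = 6; 4 - 10 = -6, which IS divisible by 6, so compatible.
    Write x = 10 + 18·t and substitute into x ≡ 4 (mod 6): 18·t ≡ 4 − 10 = -6 (mod 6).
    Divide the congruence (and modulus) by g = 6: 3·t ≡ -1 (mod 1).
    Modulo 1 every t works; take t = 0.
    Then x = 10 + 18·0 = 10, valid modulo lcm(18, 6) = 18: x ≡ 10 (mod 18).
  Combine with x ≡ 1 (mod 15): gcd(18, 15) = 3; 1 - 10 = -9, which IS divisible by 3, so compatible.
    Write x = 10 + 18·t and substitute into x ≡ 1 (mod 15): 18·t ≡ 1 − 10 = -9 (mod 15).
    Divide the congruence (and modulus) by g = 3: 6·t ≡ -3 (mod 5).
    Reduce coefficients mod 5: 1·t ≡ 2 (mod 5).
    So t ≡ 2 (mod 5).
    Then x = 10 + 18·2 = 46, valid modulo lcm(18, 15) = 90: x ≡ 46 (mod 90).
Verify: 46 mod 18 = 10, 46 mod 6 = 4, 46 mod 15 = 1.

x ≡ 46 (mod 90).


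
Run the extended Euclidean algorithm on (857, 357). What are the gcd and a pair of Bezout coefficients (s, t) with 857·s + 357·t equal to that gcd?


Euclidean algorithm on (857, 357) — divide until remainder is 0:
  857 = 2 · 357 + 143
  357 = 2 · 143 + 71
  143 = 2 · 71 + 1
  71 = 71 · 1 + 0
gcd(857, 357) = 1.
Track Bezout coefficients alongside the remainders: start with r₀ = 857 = a·1 + b·0 (s = 1, t = 0) and r₁ = 357 = a·0 + b·1 (s = 0, t = 1); each new remainder r_{k+1} = r_{k-1} − q_k·r_k inherits s_{k+1} = s_{k-1} − q_k·s_k, t_{k+1} = t_{k-1} − q_k·t_k, so r_k = a·s_k + b·t_k at every step:
  q = 2: r = 143, s = 1 − 2·0 = 1, t = 0 − 2·1 = -2  (check: 857·1 + 357·(-2) = 143)
  q = 2: r = 71, s = 0 − 2·1 = -2, t = 1 − 2·(-2) = 5  (check: 857·(-2) + 357·5 = 71)
  q = 2: r = 1, s = 1 − 2·(-2) = 5, t = -2 − 2·5 = -12  (check: 857·5 + 357·(-12) = 1)
The row with r = 1 (the gcd) gives the Bezout coefficients s = 5, t = -12.
Result: 857 · (5) + 357 · (-12) = 1.

gcd(857, 357) = 1; s = 5, t = -12 (check: 857·5 + 357·(-12) = 1).


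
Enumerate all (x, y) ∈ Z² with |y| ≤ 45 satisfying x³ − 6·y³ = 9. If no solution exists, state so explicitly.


The equation is x³ - 6y³ = 9. For fixed y, x³ = 6·y³ + 9, so a solution requires the RHS to be a perfect cube.
Strategy: iterate y from -45 to 45, compute RHS = 6·y³ + 9, and check whether it is a (positive or negative) perfect cube.
Check small values of y:
  y = 0: RHS = 9 is not a perfect cube.
  y = 1: RHS = 15 is not a perfect cube.
  y = -1: RHS = 3 is not a perfect cube.
  y = 2: RHS = 57 is not a perfect cube.
  y = -2: RHS = -39 is not a perfect cube.
  y = 3: RHS = 171 is not a perfect cube.
  y = -3: RHS = -153 is not a perfect cube.
Continuing the search up to |y| = 45 finds no solutions either.
No (x, y) in the scanned range satisfies the equation.

No integer solutions with |y| ≤ 45.


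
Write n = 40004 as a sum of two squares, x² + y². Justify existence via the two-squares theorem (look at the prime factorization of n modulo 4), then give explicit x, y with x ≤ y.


Step 1: Factor n = 40004 = 2^2 · 73 · 137.
Step 2: Check the mod-4 condition on each prime factor: 2 = 2 (special); 73 ≡ 1 (mod 4), exponent 1; 137 ≡ 1 (mod 4), exponent 1.
All primes ≡ 3 (mod 4) appear to even exponent (or don't appear), so by the two-squares theorem n IS expressible as a sum of two squares.
Step 3: Build a representation. Group n = k² · m with k = 2 and m = 73 · 137 = 10001 (a product of primes ≡ 1 (mod 4)); a representation of m scales to one of n via (k·x)² + (k·y)² = k²(x² + y²). Each prime p ≡ 1 (mod 4) is itself a sum of two squares; find a² by testing p − a² for a perfect square:
  73: 73 − 1² = 72, 73 − 2² = 69, 73 − 3² = 64 = 8² ⇒ 73 = 3² + 8².
  137: 137 − 1² = 136, 137 − 2² = 133, 137 − 3² = 128, 137 − 4² = 121 = 11² ⇒ 137 = 4² + 11².
  Combine using the Brahmagupta–Fibonacci identity (a² + b²)(c² + d²) = (ac − bd)² + (ad + bc)² = (ac + bd)² + (ad − bc)²:
  73 · 137 = 10001: from (3² + 8²)(4² + 11²), take (3·4 − 8·11, 3·11 + 8·4) = (12 − 88, 33 + 32) = (-76, 65); dropping signs (only squares matter) gives (76, 65); check 76² + 65² = 5776 + 4225 = 10001 ✓.
  Scale by k = 2: (2·76, 2·65) = (152, 130).
Step 4: Order so x ≤ y and verify: 130² + 152² = 16900 + 23104 = 40004 = n. ✓

n = 40004 = 130² + 152² (one valid representation with x ≤ y).


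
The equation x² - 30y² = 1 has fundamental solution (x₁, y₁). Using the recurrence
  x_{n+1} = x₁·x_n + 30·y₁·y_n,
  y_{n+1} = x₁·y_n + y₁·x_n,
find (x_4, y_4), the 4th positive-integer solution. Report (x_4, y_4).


Step 1: Find the fundamental solution (x₁, y₁) of x² - 30y² = 1.
  Expand √30 as a continued fraction. a₀ = ⌊√30⌋ = 5; iterate m_{k+1} = d_k·a_k − m_k, d_{k+1} = (30 − m_{k+1}²)/d_k, a_{k+1} = ⌊(a₀ + m_{k+1})/d_{k+1}⌋ (starting m₀ = 0, d₀ = 1), with convergents p_k = a_k·p_{k-1} + p_{k-2}, q_k = a_k·q_{k-1} + q_{k-2} (p₋₁ = 1, q₋₁ = 0):
  k = 0: a₀ = 5; p₀/q₀ = 5/1; p₀² − 30·q₀² = 25 − 30 = -5.
  k = 1: m = 5, d = 5, a = ⌊(5 + 5)/5⌋ = 2; p/q = (2·5 + 1)/(2·1 + 0) = 11/2; p² − 30·q² = 121 − 120 = 1.
  The first convergent with p² − 30·q² = 1 gives the fundamental solution (x₁, y₁) = (11, 2).
Step 2: Apply the recurrence (x_{n+1}, y_{n+1}) = (x₁x_n + 30y₁y_n, x₁y_n + y₁x_n) repeatedly.
  From (x_1, y_1) = (11, 2): x_2 = 11·11 + 30·2·2 = 241; y_2 = 11·2 + 2·11 = 44.
  From (x_2, y_2) = (241, 44): x_3 = 11·241 + 30·2·44 = 5291; y_3 = 11·44 + 2·241 = 966.
  From (x_3, y_3) = (5291, 966): x_4 = 11·5291 + 30·2·966 = 116161; y_4 = 11·966 + 2·5291 = 21208.
Step 3: Verify x_4² - 30·y_4² = 13493377921 - 13493377920 = 1 (should be 1). ✓

(x_1, y_1) = (11, 2); (x_4, y_4) = (116161, 21208).


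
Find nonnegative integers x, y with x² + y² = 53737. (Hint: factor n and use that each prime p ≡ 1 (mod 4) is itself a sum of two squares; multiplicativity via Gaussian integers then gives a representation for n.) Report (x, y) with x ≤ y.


Step 1: Factor n = 53737 = 17 · 29 · 109.
Step 2: Check the mod-4 condition on each prime factor: 17 ≡ 1 (mod 4), exponent 1; 29 ≡ 1 (mod 4), exponent 1; 109 ≡ 1 (mod 4), exponent 1.
All primes ≡ 3 (mod 4) appear to even exponent (or don't appear), so by the two-squares theorem n IS expressible as a sum of two squares.
Step 3: Build a representation. Here n = 17 · 29 · 109 is a product of primes ≡ 1 (mod 4). Each prime p ≡ 1 (mod 4) is itself a sum of two squares; find a² by testing p − a² for a perfect square:
  17: 17 − 1² = 16 = 4² ⇒ 17 = 1² + 4².
  29: 29 − 1² = 28, 29 − 2² = 25 = 5² ⇒ 29 = 2² + 5².
  109: 109 − 1² = 108, 109 − 2² = 105, 109 − 3² = 100 = 10² ⇒ 109 = 3² + 10².
  Combine using the Brahmagupta–Fibonacci identity (a² + b²)(c² + d²) = (ac − bd)² + (ad + bc)² = (ac + bd)² + (ad − bc)²:
  17 · 29 = 493: from (1² + 4²)(2² + 5²), take (1·2 − 4·5, 1·5 + 4·2) = (2 − 20, 5 + 8) = (-18, 13); dropping signs (only squares matter) gives (18, 13); check 18² + 13² = 324 + 169 = 493 ✓.
  493 · 109 = 53737: from (18² + 13²)(3² + 10²), take (18·3 − 13·10, 18·10 + 13·3) = (54 − 130, 180 + 39) = (-76, 219); dropping signs (only squares matter) gives (76, 219); check 76² + 219² = 5776 + 47961 = 53737 ✓.
Step 4: Order so x ≤ y and verify: 76² + 219² = 5776 + 47961 = 53737 = n. ✓

n = 53737 = 76² + 219² (one valid representation with x ≤ y).


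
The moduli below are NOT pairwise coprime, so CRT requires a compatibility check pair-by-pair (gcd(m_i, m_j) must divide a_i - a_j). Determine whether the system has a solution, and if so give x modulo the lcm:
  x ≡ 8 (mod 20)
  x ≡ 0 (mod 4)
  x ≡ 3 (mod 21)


Moduli 20, 4, 21 are not pairwise coprime, so CRT works modulo lcm(m_i) when all pairwise compatibility conditions hold.
Pairwise compatibility: gcd(m_i, m_j) must divide a_i - a_j for every pair.
Merge one congruence at a time:
  Start: x ≡ 8 (mod 20).
  Combine with x ≡ 0 (mod 4): gcd(20, 4) = 4; 0 - 8 = -8, which IS divisible by 4, so compatible.
    Write x = 8 + 20·t and substitute into x ≡ 0 (mod 4): 20·t ≡ 0 − 8 = -8 (mod 4).
    Divide the congruence (and modulus) by g = 4: 5·t ≡ -2 (mod 1).
    Modulo 1 every t works; take t = 0.
    Then x = 8 + 20·0 = 8, valid modulo lcm(20, 4) = 20: x ≡ 8 (mod 20).
  Combine with x ≡ 3 (mod 21): gcd(20, 21) = 1; 3 - 8 = -5, which IS divisible by 1, so compatible.
    Write x = 8 + 20·t and substitute into x ≡ 3 (mod 21): 20·t ≡ 3 − 8 = -5 (mod 21).
    Reduce coefficients mod 21: 20·t ≡ 16 (mod 21).
    The inverse of 20 mod 21 is 20 (since 20·20 = 400 = 19·21 + 1), so t ≡ 20·16 = 320 ≡ 5 (mod 21).
    Then x = 8 + 20·5 = 108, valid modulo lcm(20, 21) = 420: x ≡ 108 (mod 420).
Verify: 108 mod 20 = 8, 108 mod 4 = 0, 108 mod 21 = 3.

x ≡ 108 (mod 420).


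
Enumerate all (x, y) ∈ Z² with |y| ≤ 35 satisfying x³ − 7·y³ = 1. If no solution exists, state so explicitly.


The equation is x³ - 7y³ = 1. For fixed y, x³ = 7·y³ + 1, so a solution requires the RHS to be a perfect cube.
Strategy: iterate y from -35 to 35, compute RHS = 7·y³ + 1, and check whether it is a (positive or negative) perfect cube.
Check small values of y:
  y = 0: RHS = 1 = (1)³ ⇒ x = 1 works.
  y = 1: RHS = 8 = (2)³ ⇒ x = 2 works.
  y = -1: RHS = -6 is not a perfect cube.
  y = 2: RHS = 57 is not a perfect cube.
  y = -2: RHS = -55 is not a perfect cube.
  y = 3: RHS = 190 is not a perfect cube.
  y = -3: RHS = -188 is not a perfect cube.
Continuing the search up to |y| = 35 finds no further solutions beyond those listed.
Collected solutions: (1, 0), (2, 1).

Solutions (with |y| ≤ 35): (1, 0), (2, 1).


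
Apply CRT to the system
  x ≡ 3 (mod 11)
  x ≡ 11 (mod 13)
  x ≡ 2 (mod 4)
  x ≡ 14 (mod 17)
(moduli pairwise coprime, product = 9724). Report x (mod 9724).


Product of moduli M = 11 · 13 · 4 · 17 = 9724.
Merge one congruence at a time:
  Start: x ≡ 3 (mod 11).
  Combine with x ≡ 11 (mod 13); new modulus lcm = 143.
    Write x = 3 + 11·t and substitute into x ≡ 11 (mod 13): 11·t ≡ 11 − 3 = 8 (mod 13).
    The inverse of 11 mod 13 is 6 (since 11·6 = 66 = 5·13 + 1), so t ≡ 6·8 = 48 ≡ 9 (mod 13).
    Then x = 3 + 11·9 = 102, valid modulo lcm(11, 13) = 143: x ≡ 102 (mod 143).
  Combine with x ≡ 2 (mod 4); new modulus lcm = 572.
    Write x = 102 + 143·t and substitute into x ≡ 2 (mod 4): 143·t ≡ 2 − 102 = -100 (mod 4).
    Reduce coefficients mod 4: 3·t ≡ 0 (mod 4).
    The inverse of 3 mod 4 is 3 (since 3·3 = 9 = 2·4 + 1), so t ≡ 3·0 = 0 ≡ 0 (mod 4).
    Then x = 102 + 143·0 = 102, valid modulo lcm(143, 4) = 572: x ≡ 102 (mod 572).
  Combine with x ≡ 14 (mod 17); new modulus lcm = 9724.
    Write x = 102 + 572·t and substitute into x ≡ 14 (mod 17): 572·t ≡ 14 − 102 = -88 (mod 17).
    Reduce coefficients mod 17: 11·t ≡ 14 (mod 17).
    The inverse of 11 mod 17 is 14 (since 11·14 = 154 = 9·17 + 1), so t ≡ 14·14 = 196 ≡ 9 (mod 17).
    Then x = 102 + 572·9 = 5250, valid modulo lcm(572, 17) = 9724: x ≡ 5250 (mod 9724).
Verify against each original: 5250 mod 11 = 3, 5250 mod 13 = 11, 5250 mod 4 = 2, 5250 mod 17 = 14.

x ≡ 5250 (mod 9724).


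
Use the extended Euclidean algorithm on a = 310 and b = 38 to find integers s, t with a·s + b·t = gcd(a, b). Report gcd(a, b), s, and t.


Euclidean algorithm on (310, 38) — divide until remainder is 0:
  310 = 8 · 38 + 6
  38 = 6 · 6 + 2
  6 = 3 · 2 + 0
gcd(310, 38) = 2.
Track Bezout coefficients alongside the remainders: start with r₀ = 310 = a·1 + b·0 (s = 1, t = 0) and r₁ = 38 = a·0 + b·1 (s = 0, t = 1); each new remainder r_{k+1} = r_{k-1} − q_k·r_k inherits s_{k+1} = s_{k-1} − q_k·s_k, t_{k+1} = t_{k-1} − q_k·t_k, so r_k = a·s_k + b·t_k at every step:
  q = 8: r = 6, s = 1 − 8·0 = 1, t = 0 − 8·1 = -8  (check: 310·1 + 38·(-8) = 6)
  q = 6: r = 2, s = 0 − 6·1 = -6, t = 1 − 6·(-8) = 49  (check: 310·(-6) + 38·49 = 2)
The row with r = 2 (the gcd) gives the Bezout coefficients s = -6, t = 49.
Result: 310 · (-6) + 38 · (49) = 2.

gcd(310, 38) = 2; s = -6, t = 49 (check: 310·(-6) + 38·49 = 2).


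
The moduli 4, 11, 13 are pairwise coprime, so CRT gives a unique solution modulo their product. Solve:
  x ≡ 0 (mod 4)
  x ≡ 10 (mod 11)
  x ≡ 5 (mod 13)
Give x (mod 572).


Moduli 4, 11, 13 are pairwise coprime; by CRT there is a unique solution modulo M = 4 · 11 · 13 = 572.
Solve pairwise, accumulating the modulus:
  Start with x ≡ 0 (mod 4).
  Combine with x ≡ 10 (mod 11): since gcd(4, 11) = 1, we get a unique residue mod 44.
    Write x = 0 + 4·t and substitute into x ≡ 10 (mod 11): 4·t ≡ 10 − 0 = 10 (mod 11).
    The inverse of 4 mod 11 is 3 (since 4·3 = 12 = 1·11 + 1), so t ≡ 3·10 = 30 ≡ 8 (mod 11).
    Then x = 0 + 4·8 = 32, valid modulo lcm(4, 11) = 44: x ≡ 32 (mod 44).
  Combine with x ≡ 5 (mod 13): since gcd(44, 13) = 1, we get a unique residue mod 572.
    Write x = 32 + 44·t and substitute into x ≡ 5 (mod 13): 44·t ≡ 5 − 32 = -27 (mod 13).
    Reduce coefficients mod 13: 5·t ≡ 12 (mod 13).
    The inverse of 5 mod 13 is 8 (since 5·8 = 40 = 3·13 + 1), so t ≡ 8·12 = 96 ≡ 5 (mod 13).
    Then x = 32 + 44·5 = 252, valid modulo lcm(44, 13) = 572: x ≡ 252 (mod 572).
Verify: 252 mod 4 = 0 ✓, 252 mod 11 = 10 ✓, 252 mod 13 = 5 ✓.

x ≡ 252 (mod 572).


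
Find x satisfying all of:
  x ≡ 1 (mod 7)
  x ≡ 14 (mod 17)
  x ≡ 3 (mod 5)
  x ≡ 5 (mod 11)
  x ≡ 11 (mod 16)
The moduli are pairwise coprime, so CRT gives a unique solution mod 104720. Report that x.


Product of moduli M = 7 · 17 · 5 · 11 · 16 = 104720.
Merge one congruence at a time:
  Start: x ≡ 1 (mod 7).
  Combine with x ≡ 14 (mod 17); new modulus lcm = 119.
    Write x = 1 + 7·t and substitute into x ≡ 14 (mod 17): 7·t ≡ 14 − 1 = 13 (mod 17).
    The inverse of 7 mod 17 is 5 (since 7·5 = 35 = 2·17 + 1), so t ≡ 5·13 = 65 ≡ 14 (mod 17).
    Then x = 1 + 7·14 = 99, valid modulo lcm(7, 17) = 119: x ≡ 99 (mod 119).
  Combine with x ≡ 3 (mod 5); new modulus lcm = 595.
    Write x = 99 + 119·t and substitute into x ≡ 3 (mod 5): 119·t ≡ 3 − 99 = -96 (mod 5).
    Reduce coefficients mod 5: 4·t ≡ 4 (mod 5).
    The inverse of 4 mod 5 is 4 (since 4·4 = 16 = 3·5 + 1), so t ≡ 4·4 = 16 ≡ 1 (mod 5).
    Then x = 99 + 119·1 = 218, valid modulo lcm(119, 5) = 595: x ≡ 218 (mod 595).
  Combine with x ≡ 5 (mod 11); new modulus lcm = 6545.
    Write x = 218 + 595·t and substitute into x ≡ 5 (mod 11): 595·t ≡ 5 − 218 = -213 (mod 11).
    Reduce coefficients mod 11: 1·t ≡ 7 (mod 11).
    So t ≡ 7 (mod 11).
    Then x = 218 + 595·7 = 4383, valid modulo lcm(595, 11) = 6545: x ≡ 4383 (mod 6545).
  Combine with x ≡ 11 (mod 16); new modulus lcm = 104720.
    Write x = 4383 + 6545·t and substitute into x ≡ 11 (mod 16): 6545·t ≡ 11 − 4383 = -4372 (mod 16).
    Reduce coefficients mod 16: 1·t ≡ 12 (mod 16).
    So t ≡ 12 (mod 16).
    Then x = 4383 + 6545·12 = 82923, valid modulo lcm(6545, 16) = 104720: x ≡ 82923 (mod 104720).
Verify against each original: 82923 mod 7 = 1, 82923 mod 17 = 14, 82923 mod 5 = 3, 82923 mod 11 = 5, 82923 mod 16 = 11.

x ≡ 82923 (mod 104720).


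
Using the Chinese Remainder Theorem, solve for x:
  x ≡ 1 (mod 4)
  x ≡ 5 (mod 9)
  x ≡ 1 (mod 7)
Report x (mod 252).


Moduli 4, 9, 7 are pairwise coprime; by CRT there is a unique solution modulo M = 4 · 9 · 7 = 252.
Solve pairwise, accumulating the modulus:
  Start with x ≡ 1 (mod 4).
  Combine with x ≡ 5 (mod 9): since gcd(4, 9) = 1, we get a unique residue mod 36.
    Write x = 1 + 4·t and substitute into x ≡ 5 (mod 9): 4·t ≡ 5 − 1 = 4 (mod 9).
    The inverse of 4 mod 9 is 7 (since 4·7 = 28 = 3·9 + 1), so t ≡ 7·4 = 28 ≡ 1 (mod 9).
    Then x = 1 + 4·1 = 5, valid modulo lcm(4, 9) = 36: x ≡ 5 (mod 36).
  Combine with x ≡ 1 (mod 7): since gcd(36, 7) = 1, we get a unique residue mod 252.
    Write x = 5 + 36·t and substitute into x ≡ 1 (mod 7): 36·t ≡ 1 − 5 = -4 (mod 7).
    Reduce coefficients mod 7: 1·t ≡ 3 (mod 7).
    So t ≡ 3 (mod 7).
    Then x = 5 + 36·3 = 113, valid modulo lcm(36, 7) = 252: x ≡ 113 (mod 252).
Verify: 113 mod 4 = 1 ✓, 113 mod 9 = 5 ✓, 113 mod 7 = 1 ✓.

x ≡ 113 (mod 252).


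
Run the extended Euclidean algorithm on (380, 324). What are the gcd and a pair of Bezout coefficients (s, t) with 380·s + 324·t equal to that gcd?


Euclidean algorithm on (380, 324) — divide until remainder is 0:
  380 = 1 · 324 + 56
  324 = 5 · 56 + 44
  56 = 1 · 44 + 12
  44 = 3 · 12 + 8
  12 = 1 · 8 + 4
  8 = 2 · 4 + 0
gcd(380, 324) = 4.
Track Bezout coefficients alongside the remainders: start with r₀ = 380 = a·1 + b·0 (s = 1, t = 0) and r₁ = 324 = a·0 + b·1 (s = 0, t = 1); each new remainder r_{k+1} = r_{k-1} − q_k·r_k inherits s_{k+1} = s_{k-1} − q_k·s_k, t_{k+1} = t_{k-1} − q_k·t_k, so r_k = a·s_k + b·t_k at every step:
  q = 1: r = 56, s = 1 − 1·0 = 1, t = 0 − 1·1 = -1  (check: 380·1 + 324·(-1) = 56)
  q = 5: r = 44, s = 0 − 5·1 = -5, t = 1 − 5·(-1) = 6  (check: 380·(-5) + 324·6 = 44)
  q = 1: r = 12, s = 1 − 1·(-5) = 6, t = -1 − 1·6 = -7  (check: 380·6 + 324·(-7) = 12)
  q = 3: r = 8, s = -5 − 3·6 = -23, t = 6 − 3·(-7) = 27  (check: 380·(-23) + 324·27 = 8)
  q = 1: r = 4, s = 6 − 1·(-23) = 29, t = -7 − 1·27 = -34  (check: 380·29 + 324·(-34) = 4)
The row with r = 4 (the gcd) gives the Bezout coefficients s = 29, t = -34.
Result: 380 · (29) + 324 · (-34) = 4.

gcd(380, 324) = 4; s = 29, t = -34 (check: 380·29 + 324·(-34) = 4).


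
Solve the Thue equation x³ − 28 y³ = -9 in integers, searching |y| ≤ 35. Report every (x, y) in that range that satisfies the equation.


The equation is x³ - 28y³ = -9. For fixed y, x³ = 28·y³ − 9, so a solution requires the RHS to be a perfect cube.
Strategy: iterate y from -35 to 35, compute RHS = 28·y³ − 9, and check whether it is a (positive or negative) perfect cube.
Check small values of y:
  y = 0: RHS = -9 is not a perfect cube.
  y = 1: RHS = 19 is not a perfect cube.
  y = -1: RHS = -37 is not a perfect cube.
  y = 2: RHS = 215 is not a perfect cube.
  y = -2: RHS = -233 is not a perfect cube.
  y = 3: RHS = 747 is not a perfect cube.
  y = -3: RHS = -765 is not a perfect cube.
Continuing the search up to |y| = 35 finds no solutions either.
No (x, y) in the scanned range satisfies the equation.

No integer solutions with |y| ≤ 35.


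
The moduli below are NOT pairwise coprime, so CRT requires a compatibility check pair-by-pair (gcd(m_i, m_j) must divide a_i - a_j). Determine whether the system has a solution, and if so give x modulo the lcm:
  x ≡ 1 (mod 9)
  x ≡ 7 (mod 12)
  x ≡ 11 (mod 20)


Moduli 9, 12, 20 are not pairwise coprime, so CRT works modulo lcm(m_i) when all pairwise compatibility conditions hold.
Pairwise compatibility: gcd(m_i, m_j) must divide a_i - a_j for every pair.
Merge one congruence at a time:
  Start: x ≡ 1 (mod 9).
  Combine with x ≡ 7 (mod 12): gcd(9, 12) = 3; 7 - 1 = 6, which IS divisible by 3, so compatible.
    Write x = 1 + 9·t and substitute into x ≡ 7 (mod 12): 9·t ≡ 7 − 1 = 6 (mod 12).
    Divide the congruence (and modulus) by g = 3: 3·t ≡ 2 (mod 4).
    The inverse of 3 mod 4 is 3 (since 3·3 = 9 = 2·4 + 1), so t ≡ 3·2 = 6 ≡ 2 (mod 4).
    Then x = 1 + 9·2 = 19, valid modulo lcm(9, 12) = 36: x ≡ 19 (mod 36).
  Combine with x ≡ 11 (mod 20): gcd(36, 20) = 4; 11 - 19 = -8, which IS divisible by 4, so compatible.
    Write x = 19 + 36·t and substitute into x ≡ 11 (mod 20): 36·t ≡ 11 − 19 = -8 (mod 20).
    Divide the congruence (and modulus) by g = 4: 9·t ≡ -2 (mod 5).
    Reduce coefficients mod 5: 4·t ≡ 3 (mod 5).
    The inverse of 4 mod 5 is 4 (since 4·4 = 16 = 3·5 + 1), so t ≡ 4·3 = 12 ≡ 2 (mod 5).
    Then x = 19 + 36·2 = 91, valid modulo lcm(36, 20) = 180: x ≡ 91 (mod 180).
Verify: 91 mod 9 = 1, 91 mod 12 = 7, 91 mod 20 = 11.

x ≡ 91 (mod 180).
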